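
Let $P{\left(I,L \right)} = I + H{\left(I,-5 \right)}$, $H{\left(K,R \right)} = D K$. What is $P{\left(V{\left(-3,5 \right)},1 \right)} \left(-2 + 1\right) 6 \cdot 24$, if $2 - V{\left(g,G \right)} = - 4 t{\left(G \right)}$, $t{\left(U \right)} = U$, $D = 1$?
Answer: $-6336$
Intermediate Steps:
$H{\left(K,R \right)} = K$ ($H{\left(K,R \right)} = 1 K = K$)
$V{\left(g,G \right)} = 2 + 4 G$ ($V{\left(g,G \right)} = 2 - - 4 G = 2 + 4 G$)
$P{\left(I,L \right)} = 2 I$ ($P{\left(I,L \right)} = I + I = 2 I$)
$P{\left(V{\left(-3,5 \right)},1 \right)} \left(-2 + 1\right) 6 \cdot 24 = 2 \left(2 + 4 \cdot 5\right) \left(-2 + 1\right) 6 \cdot 24 = 2 \left(2 + 20\right) \left(\left(-1\right) 6\right) 24 = 2 \cdot 22 \left(-6\right) 24 = 44 \left(-6\right) 24 = \left(-264\right) 24 = -6336$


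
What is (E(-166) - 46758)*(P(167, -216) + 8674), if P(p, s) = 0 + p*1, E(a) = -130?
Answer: -414536808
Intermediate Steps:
P(p, s) = p (P(p, s) = 0 + p = p)
(E(-166) - 46758)*(P(167, -216) + 8674) = (-130 - 46758)*(167 + 8674) = -46888*8841 = -414536808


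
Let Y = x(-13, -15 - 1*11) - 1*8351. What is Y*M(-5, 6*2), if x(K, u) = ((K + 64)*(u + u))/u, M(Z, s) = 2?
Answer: -16498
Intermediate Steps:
x(K, u) = 128 + 2*K (x(K, u) = ((64 + K)*(2*u))/u = (2*u*(64 + K))/u = 128 + 2*K)
Y = -8249 (Y = (128 + 2*(-13)) - 1*8351 = (128 - 26) - 8351 = 102 - 8351 = -8249)
Y*M(-5, 6*2) = -8249*2 = -16498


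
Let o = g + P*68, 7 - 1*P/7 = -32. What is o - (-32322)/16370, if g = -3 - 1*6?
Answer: 151888836/8185 ≈ 18557.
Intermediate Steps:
P = 273 (P = 49 - 7*(-32) = 49 + 224 = 273)
g = -9 (g = -3 - 6 = -9)
o = 18555 (o = -9 + 273*68 = -9 + 18564 = 18555)
o - (-32322)/16370 = 18555 - (-32322)/16370 = 18555 - 1*(-16161/8185) = 18555 + 16161/8185 = 151888836/8185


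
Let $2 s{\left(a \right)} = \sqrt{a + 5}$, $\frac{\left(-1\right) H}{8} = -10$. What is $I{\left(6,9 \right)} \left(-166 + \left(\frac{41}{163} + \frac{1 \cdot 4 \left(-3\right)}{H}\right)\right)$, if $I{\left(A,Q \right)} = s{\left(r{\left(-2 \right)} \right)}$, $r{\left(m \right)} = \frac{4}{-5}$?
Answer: $- \frac{540829 \sqrt{105}}{32600} \approx -170.0$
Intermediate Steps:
$r{\left(m \right)} = - \frac{4}{5}$ ($r{\left(m \right)} = 4 \left(- \frac{1}{5}\right) = - \frac{4}{5}$)
$H = 80$ ($H = \left(-8\right) \left(-10\right) = 80$)
$s{\left(a \right)} = \frac{\sqrt{5 + a}}{2}$ ($s{\left(a \right)} = \frac{\sqrt{a + 5}}{2} = \frac{\sqrt{5 + a}}{2}$)
$I{\left(A,Q \right)} = \frac{\sqrt{105}}{10}$ ($I{\left(A,Q \right)} = \frac{\sqrt{5 - \frac{4}{5}}}{2} = \frac{\sqrt{\frac{21}{5}}}{2} = \frac{\frac{1}{5} \sqrt{105}}{2} = \frac{\sqrt{105}}{10}$)
$I{\left(6,9 \right)} \left(-166 + \left(\frac{41}{163} + \frac{1 \cdot 4 \left(-3\right)}{H}\right)\right) = \frac{\sqrt{105}}{10} \left(-166 + \left(\frac{41}{163} + \frac{1 \cdot 4 \left(-3\right)}{80}\right)\right) = \frac{\sqrt{105}}{10} \left(-166 + \left(41 \cdot \frac{1}{163} + 4 \left(-3\right) \frac{1}{80}\right)\right) = \frac{\sqrt{105}}{10} \left(-166 + \left(\frac{41}{163} - \frac{3}{20}\right)\right) = \frac{\sqrt{105}}{10} \left(-166 + \frac{331}{3260}\right) = \frac{\sqrt{105}}{10} \left(- \frac{540829}{3260}\right) = - \frac{540829 \sqrt{105}}{32600}$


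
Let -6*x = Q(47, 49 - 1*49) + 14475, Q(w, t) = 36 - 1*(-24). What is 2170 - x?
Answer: 9185/2 ≈ 4592.5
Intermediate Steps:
Q(w, t) = 60 (Q(w, t) = 36 + 24 = 60)
x = -4845/2 (x = -(60 + 14475)/6 = -1/6*14535 = -4845/2 ≈ -2422.5)
2170 - x = 2170 - 1*(-4845/2) = 2170 + 4845/2 = 9185/2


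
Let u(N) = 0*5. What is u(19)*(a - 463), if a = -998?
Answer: 0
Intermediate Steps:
u(N) = 0
u(19)*(a - 463) = 0*(-998 - 463) = 0*(-1461) = 0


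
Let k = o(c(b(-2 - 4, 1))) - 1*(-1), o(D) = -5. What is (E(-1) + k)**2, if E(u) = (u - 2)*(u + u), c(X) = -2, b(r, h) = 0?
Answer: 4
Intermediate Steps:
E(u) = 2*u*(-2 + u) (E(u) = (-2 + u)*(2*u) = 2*u*(-2 + u))
k = -4 (k = -5 - 1*(-1) = -5 + 1 = -4)
(E(-1) + k)**2 = (2*(-1)*(-2 - 1) - 4)**2 = (2*(-1)*(-3) - 4)**2 = (6 - 4)**2 = 2**2 = 4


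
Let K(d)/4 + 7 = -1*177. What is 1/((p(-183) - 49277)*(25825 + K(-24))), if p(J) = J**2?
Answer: -1/396105132 ≈ -2.5246e-9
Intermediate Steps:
K(d) = -736 (K(d) = -28 + 4*(-1*177) = -28 + 4*(-177) = -28 - 708 = -736)
1/((p(-183) - 49277)*(25825 + K(-24))) = 1/(((-183)**2 - 49277)*(25825 - 736)) = 1/((33489 - 49277)*25089) = 1/(-15788*25089) = 1/(-396105132) = -1/396105132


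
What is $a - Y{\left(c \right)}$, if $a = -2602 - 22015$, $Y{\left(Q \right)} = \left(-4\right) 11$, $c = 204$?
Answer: $-24573$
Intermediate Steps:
$Y{\left(Q \right)} = -44$
$a = -24617$ ($a = -2602 - 22015 = -24617$)
$a - Y{\left(c \right)} = -24617 - -44 = -24617 + 44 = -24573$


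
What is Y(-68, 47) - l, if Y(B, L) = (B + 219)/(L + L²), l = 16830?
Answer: -37968329/2256 ≈ -16830.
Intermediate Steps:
Y(B, L) = (219 + B)/(L + L²)
Y(-68, 47) - l = (219 - 68)/(47*(1 + 47)) - 1*16830 = (1/47)*151/48 - 16830 = (1/47)*(1/48)*151 - 16830 = 151/2256 - 16830 = -37968329/2256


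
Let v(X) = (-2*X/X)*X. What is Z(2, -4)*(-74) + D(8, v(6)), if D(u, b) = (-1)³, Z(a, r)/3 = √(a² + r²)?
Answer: -1 - 444*√5 ≈ -993.81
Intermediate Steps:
v(X) = -2*X (v(X) = (-2*1)*X = -2*X)
Z(a, r) = 3*√(a² + r²)
D(u, b) = -1
Z(2, -4)*(-74) + D(8, v(6)) = (3*√(2² + (-4)²))*(-74) - 1 = (3*√(4 + 16))*(-74) - 1 = (3*√20)*(-74) - 1 = (3*(2*√5))*(-74) - 1 = (6*√5)*(-74) - 1 = -444*√5 - 1 = -1 - 444*√5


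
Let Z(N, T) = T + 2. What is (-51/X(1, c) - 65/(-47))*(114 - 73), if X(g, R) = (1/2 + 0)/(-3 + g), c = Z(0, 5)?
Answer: 395773/47 ≈ 8420.7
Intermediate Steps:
Z(N, T) = 2 + T
c = 7 (c = 2 + 5 = 7)
X(g, R) = 1/(2*(-3 + g)) (X(g, R) = (1*(½) + 0)/(-3 + g) = (½ + 0)/(-3 + g) = 1/(2*(-3 + g)))
(-51/X(1, c) - 65/(-47))*(114 - 73) = (-51/(1/(2*(-3 + 1))) - 65/(-47))*(114 - 73) = (-51/((½)/(-2)) - 65*(-1/47))*41 = (-51/((½)*(-½)) + 65/47)*41 = (-51/(-¼) + 65/47)*41 = (-51*(-4) + 65/47)*41 = (204 + 65/47)*41 = (9653/47)*41 = 395773/47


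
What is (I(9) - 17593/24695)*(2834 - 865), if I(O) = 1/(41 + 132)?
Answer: -540382026/388385 ≈ -1391.4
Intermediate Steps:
I(O) = 1/173
(I(9) - 17593/24695)*(2834 - 865) = (1/173 - 17593/24695)*(2834 - 865) = (1/173 - 17593*1/24695)*1969 = (1/173 - 17593/24695)*1969 = -3018894/4272235*1969 = -540382026/388385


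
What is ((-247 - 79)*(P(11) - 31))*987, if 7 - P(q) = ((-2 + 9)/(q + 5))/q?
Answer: 680687511/88 ≈ 7.7351e+6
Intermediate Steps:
P(q) = 7 - 7/(q*(5 + q)) (P(q) = 7 - (-2 + 9)/(q + 5)/q = 7 - 7/(5 + q)/q = 7 - 7/(q*(5 + q)))
((-247 - 79)*(P(11) - 31))*987 = ((-247 - 79)*(7*(-1 + 11² + 5*11)/(11*(5 + 11)) - 31))*987 = -326*(7*(1/11)*(-1 + 121 + 55)/16 - 31)*987 = -326*(7*(1/11)*(1/16)*175 - 31)*987 = -326*(1225/176 - 31)*987 = -326*(-4231/176)*987 = (689653/88)*987 = 680687511/88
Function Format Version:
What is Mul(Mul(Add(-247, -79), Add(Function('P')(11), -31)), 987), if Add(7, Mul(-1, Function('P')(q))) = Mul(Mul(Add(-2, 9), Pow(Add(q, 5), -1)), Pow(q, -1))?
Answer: Rational(680687511, 88) ≈ 7.7351e+6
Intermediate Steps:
Function('P')(q) = Add(7, Mul(-7, Pow(q, -1), Pow(Add(5, q), -1))) (Function('P')(q) = Add(7, Mul(-1, Mul(Mul(Add(-2, 9), Pow(Add(q, 5), -1)), Pow(q, -1)))) = Add(7, Mul(-1, Mul(Mul(7, Pow(Add(5, q), -1)), Pow(q, -1)))) = Add(7, Mul(-1, Mul(7, Pow(q, -1), Pow(Add(5, q), -1)))) = Add(7, Mul(-7, Pow(q, -1), Pow(Add(5, q), -1))))
Mul(Mul(Add(-247, -79), Add(Function('P')(11), -31)), 987) = Mul(Mul(Add(-247, -79), Add(Mul(7, Pow(11, -1), Pow(Add(5, 11), -1), Add(-1, Pow(11, 2), Mul(5, 11))), -31)), 987) = Mul(Mul(-326, Add(Mul(7, Rational(1, 11), Pow(16, -1), Add(-1, 121, 55)), -31)), 987) = Mul(Mul(-326, Add(Mul(7, Rational(1, 11), Rational(1, 16), 175), -31)), 987) = Mul(Mul(-326, Add(Rational(1225, 176), -31)), 987) = Mul(Mul(-326, Rational(-4231, 176)), 987) = Mul(Rational(689653, 88), 987) = Rational(680687511, 88)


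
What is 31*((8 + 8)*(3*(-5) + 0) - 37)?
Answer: -8587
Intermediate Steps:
31*((8 + 8)*(3*(-5) + 0) - 37) = 31*(16*(-15 + 0) - 37) = 31*(16*(-15) - 37) = 31*(-240 - 37) = 31*(-277) = -8587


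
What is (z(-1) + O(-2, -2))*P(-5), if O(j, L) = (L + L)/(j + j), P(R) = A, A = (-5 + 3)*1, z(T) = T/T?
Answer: -4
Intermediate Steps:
z(T) = 1
A = -2 (A = -2*1 = -2)
P(R) = -2
O(j, L) = L/j (O(j, L) = (2*L)/((2*j)) = (2*L)*(1/(2*j)) = L/j)
(z(-1) + O(-2, -2))*P(-5) = (1 - 2/(-2))*(-2) = (1 - 2*(-1/2))*(-2) = (1 + 1)*(-2) = 2*(-2) = -4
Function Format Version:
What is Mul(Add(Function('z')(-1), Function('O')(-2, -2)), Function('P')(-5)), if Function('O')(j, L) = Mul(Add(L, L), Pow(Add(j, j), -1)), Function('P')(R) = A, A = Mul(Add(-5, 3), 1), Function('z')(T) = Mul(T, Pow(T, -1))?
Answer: -4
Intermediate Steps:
Function('z')(T) = 1
A = -2 (A = Mul(-2, 1) = -2)
Function('P')(R) = -2
Function('O')(j, L) = Mul(L, Pow(j, -1)) (Function('O')(j, L) = Mul(Mul(2, L), Pow(Mul(2, j), -1)) = Mul(Mul(2, L), Mul(Rational(1, 2), Pow(j, -1))) = Mul(L, Pow(j, -1)))
Mul(Add(Function('z')(-1), Function('O')(-2, -2)), Function('P')(-5)) = Mul(Add(1, Mul(-2, Pow(-2, -1))), -2) = Mul(Add(1, Mul(-2, Rational(-1, 2))), -2) = Mul(Add(1, 1), -2) = Mul(2, -2) = -4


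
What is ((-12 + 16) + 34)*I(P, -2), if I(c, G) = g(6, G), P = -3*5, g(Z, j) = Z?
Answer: 228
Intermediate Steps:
P = -15
I(c, G) = 6
((-12 + 16) + 34)*I(P, -2) = ((-12 + 16) + 34)*6 = (4 + 34)*6 = 38*6 = 228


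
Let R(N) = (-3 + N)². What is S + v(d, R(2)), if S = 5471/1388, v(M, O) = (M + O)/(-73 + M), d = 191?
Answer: 456037/81892 ≈ 5.5688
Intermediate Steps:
v(M, O) = (M + O)/(-73 + M)
S = 5471/1388 (S = 5471*(1/1388) = 5471/1388 ≈ 3.9416)
S + v(d, R(2)) = 5471/1388 + (191 + (-3 + 2)²)/(-73 + 191) = 5471/1388 + (191 + (-1)²)/118 = 5471/1388 + (191 + 1)/118 = 5471/1388 + (1/118)*192 = 5471/1388 + 96/59 = 456037/81892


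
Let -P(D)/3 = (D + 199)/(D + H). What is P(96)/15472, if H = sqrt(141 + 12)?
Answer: -590/973769 + 295*sqrt(17)/15580304 ≈ -0.00052783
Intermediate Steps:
H = 3*sqrt(17) (H = sqrt(153) = 3*sqrt(17) ≈ 12.369)
P(D) = -3*(199 + D)/(D + 3*sqrt(17)) (P(D) = -3*(D + 199)/(D + 3*sqrt(17)) = -3*(199 + D)/(D + 3*sqrt(17)))
P(96)/15472 = (3*(-199 - 1*96)/(96 + 3*sqrt(17)))/15472 = (3*(-199 - 96)/(96 + 3*sqrt(17)))*(1/15472) = (3*(-295)/(96 + 3*sqrt(17)))*(1/15472) = -885/(96 + 3*sqrt(17))*(1/15472) = -885/(15472*(96 + 3*sqrt(17)))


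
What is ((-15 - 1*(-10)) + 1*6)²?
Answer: 1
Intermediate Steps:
((-15 - 1*(-10)) + 1*6)² = ((-15 + 10) + 6)² = (-5 + 6)² = 1² = 1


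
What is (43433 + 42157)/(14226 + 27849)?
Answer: 1902/935 ≈ 2.0342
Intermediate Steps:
(43433 + 42157)/(14226 + 27849) = 85590/42075 = 85590*(1/42075) = 1902/935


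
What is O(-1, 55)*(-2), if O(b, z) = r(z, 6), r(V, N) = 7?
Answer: -14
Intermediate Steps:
O(b, z) = 7
O(-1, 55)*(-2) = 7*(-2) = -14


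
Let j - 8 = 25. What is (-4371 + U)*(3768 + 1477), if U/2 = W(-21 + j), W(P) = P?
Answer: -22800015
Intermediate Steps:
j = 33 (j = 8 + 25 = 33)
U = 24 (U = 2*(-21 + 33) = 2*12 = 24)
(-4371 + U)*(3768 + 1477) = (-4371 + 24)*(3768 + 1477) = -4347*5245 = -22800015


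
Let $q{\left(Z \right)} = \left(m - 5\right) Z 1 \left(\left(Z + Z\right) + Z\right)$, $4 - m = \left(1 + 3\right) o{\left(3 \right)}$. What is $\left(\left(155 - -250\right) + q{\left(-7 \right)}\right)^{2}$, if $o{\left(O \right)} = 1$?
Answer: $108900$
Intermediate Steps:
$m = 0$ ($m = 4 - \left(1 + 3\right) 1 = 4 - 4 \cdot 1 = 4 - 4 = 0$)
$q{\left(Z \right)} = - 15 Z^{2}$ ($q{\left(Z \right)} = \left(0 - 5\right) Z 1 \left(\left(Z + Z\right) + Z\right) = - 5 Z \left(2 Z + Z\right) = - 5 Z 3 Z = - 5 \cdot 3 Z^{2} = - 15 Z^{2}$)
$\left(\left(155 - -250\right) + q{\left(-7 \right)}\right)^{2} = \left(\left(155 - -250\right) - 15 \left(-7\right)^{2}\right)^{2} = \left(\left(155 + 250\right) - 735\right)^{2} = \left(405 - 735\right)^{2} = \left(-330\right)^{2} = 108900$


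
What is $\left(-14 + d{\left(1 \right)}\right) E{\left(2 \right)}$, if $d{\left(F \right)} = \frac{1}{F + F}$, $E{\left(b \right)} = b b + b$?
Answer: $-81$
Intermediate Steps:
$E{\left(b \right)} = b + b^{2}$ ($E{\left(b \right)} = b^{2} + b = b + b^{2}$)
$d{\left(F \right)} = \frac{1}{2 F}$
$\left(-14 + d{\left(1 \right)}\right) E{\left(2 \right)} = \left(-14 + \frac{1}{2 \cdot 1}\right) 2 \left(1 + 2\right) = \left(-14 + \frac{1}{2} \cdot 1\right) 2 \cdot 3 = \left(-14 + \frac{1}{2}\right) 6 = \left(- \frac{27}{2}\right) 6 = -81$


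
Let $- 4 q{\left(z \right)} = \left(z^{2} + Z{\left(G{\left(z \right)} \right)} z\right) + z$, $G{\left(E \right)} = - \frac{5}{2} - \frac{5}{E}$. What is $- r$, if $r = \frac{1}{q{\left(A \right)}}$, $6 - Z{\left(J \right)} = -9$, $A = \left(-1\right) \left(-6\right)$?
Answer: $\frac{1}{33} \approx 0.030303$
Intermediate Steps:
$G{\left(E \right)} = - \frac{5}{2} - \frac{5}{E}$ ($G{\left(E \right)} = \left(-5\right) \frac{1}{2} - \frac{5}{E} = - \frac{5}{2} - \frac{5}{E}$)
$A = 6$
$Z{\left(J \right)} = 15$ ($Z{\left(J \right)} = 6 - -9 = 6 + 9 = 15$)
$q{\left(z \right)} = - 4 z - \frac{z^{2}}{4}$ ($q{\left(z \right)} = - \frac{\left(z^{2} + 15 z\right) + z}{4} = - \frac{z^{2} + 16 z}{4} = - 4 z - \frac{z^{2}}{4}$)
$r = - \frac{1}{33}$ ($r = \frac{1}{\left(- \frac{1}{4}\right) 6 \left(16 + 6\right)} = \frac{1}{\left(- \frac{1}{4}\right) 6 \cdot 22} = \frac{1}{-33} = - \frac{1}{33} \approx -0.030303$)
$- r = \left(-1\right) \left(- \frac{1}{33}\right) = \frac{1}{33}$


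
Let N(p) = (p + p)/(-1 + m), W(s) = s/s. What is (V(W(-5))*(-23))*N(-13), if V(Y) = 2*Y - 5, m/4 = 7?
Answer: -598/9 ≈ -66.444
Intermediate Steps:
m = 28 (m = 4*7 = 28)
W(s) = 1
V(Y) = -5 + 2*Y
N(p) = 2*p/27 (N(p) = (p + p)/(-1 + 28) = (2*p)/27 = (2*p)*(1/27) = 2*p/27)
(V(W(-5))*(-23))*N(-13) = ((-5 + 2*1)*(-23))*((2/27)*(-13)) = ((-5 + 2)*(-23))*(-26/27) = -3*(-23)*(-26/27) = 69*(-26/27) = -598/9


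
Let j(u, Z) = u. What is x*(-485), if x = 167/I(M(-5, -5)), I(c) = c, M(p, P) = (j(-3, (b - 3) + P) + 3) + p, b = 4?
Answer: 16199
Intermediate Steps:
M(p, P) = p (M(p, P) = (-3 + 3) + p = 0 + p = p)
x = -167/5 (x = 167/(-5) = 167*(-⅕) = -167/5 ≈ -33.400)
x*(-485) = -167/5*(-485) = 16199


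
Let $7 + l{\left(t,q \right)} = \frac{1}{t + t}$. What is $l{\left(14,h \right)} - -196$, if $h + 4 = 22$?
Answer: $\frac{5293}{28} \approx 189.04$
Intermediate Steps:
$h = 18$ ($h = -4 + 22 = 18$)
$l{\left(t,q \right)} = -7 + \frac{1}{2 t}$ ($l{\left(t,q \right)} = -7 + \frac{1}{t + t} = -7 + \frac{1}{2 t}$)
$l{\left(14,h \right)} - -196 = \left(-7 + \frac{1}{2 \cdot 14}\right) - -196 = \left(-7 + \frac{1}{2} \cdot \frac{1}{14}\right) + 196 = \left(-7 + \frac{1}{28}\right) + 196 = - \frac{195}{28} + 196 = \frac{5293}{28}$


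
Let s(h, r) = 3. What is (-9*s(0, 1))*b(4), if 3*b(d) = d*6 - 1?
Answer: -207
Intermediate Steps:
b(d) = -1/3 + 2*d (b(d) = (d*6 - 1)/3 = (6*d - 1)/3 = (-1 + 6*d)/3 = -1/3 + 2*d)
(-9*s(0, 1))*b(4) = (-9*3)*(-1/3 + 2*4) = -27*(-1/3 + 8) = -27*23/3 = -207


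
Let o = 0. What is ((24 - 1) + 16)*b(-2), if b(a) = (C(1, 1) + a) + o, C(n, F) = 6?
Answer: 156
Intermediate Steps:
b(a) = 6 + a (b(a) = (6 + a) + 0 = 6 + a)
((24 - 1) + 16)*b(-2) = ((24 - 1) + 16)*(6 - 2) = (23 + 16)*4 = 39*4 = 156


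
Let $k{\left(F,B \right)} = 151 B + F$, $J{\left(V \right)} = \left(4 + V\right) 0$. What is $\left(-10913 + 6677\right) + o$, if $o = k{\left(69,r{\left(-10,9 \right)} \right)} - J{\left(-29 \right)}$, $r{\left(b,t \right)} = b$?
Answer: $-5677$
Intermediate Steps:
$J{\left(V \right)} = 0$
$k{\left(F,B \right)} = F + 151 B$
$o = -1441$ ($o = \left(69 + 151 \left(-10\right)\right) - 0 = \left(69 - 1510\right) + 0 = -1441 + 0 = -1441$)
$\left(-10913 + 6677\right) + o = \left(-10913 + 6677\right) - 1441 = -4236 - 1441 = -5677$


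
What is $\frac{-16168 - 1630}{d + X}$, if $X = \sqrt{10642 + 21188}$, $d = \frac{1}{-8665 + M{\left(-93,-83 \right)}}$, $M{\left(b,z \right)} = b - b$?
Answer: $- \frac{154219670}{2389867221749} - \frac{1336313440550 \sqrt{31830}}{2389867221749} \approx -99.759$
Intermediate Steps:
$M{\left(b,z \right)} = 0$
$d = - \frac{1}{8665}$ ($d = \frac{1}{-8665 + 0} = \frac{1}{-8665} = - \frac{1}{8665} \approx -0.00011541$)
$X = \sqrt{31830} \approx 178.41$
$\frac{-16168 - 1630}{d + X} = \frac{-16168 - 1630}{- \frac{1}{8665} + \sqrt{31830}} = - \frac{17798}{- \frac{1}{8665} + \sqrt{31830}}$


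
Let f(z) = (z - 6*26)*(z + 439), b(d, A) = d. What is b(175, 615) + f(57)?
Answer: -48929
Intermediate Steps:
f(z) = (-156 + z)*(439 + z) (f(z) = (z - 156)*(439 + z) = (-156 + z)*(439 + z))
b(175, 615) + f(57) = 175 + (-68484 + 57² + 283*57) = 175 + (-68484 + 3249 + 16131) = 175 - 49104 = -48929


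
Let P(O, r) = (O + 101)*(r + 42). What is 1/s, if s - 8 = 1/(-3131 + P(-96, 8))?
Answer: 2881/23047 ≈ 0.12501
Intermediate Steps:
P(O, r) = (42 + r)*(101 + O) (P(O, r) = (101 + O)*(42 + r) = (42 + r)*(101 + O))
s = 23047/2881 (s = 8 + 1/(-3131 + (4242 + 42*(-96) + 101*8 - 96*8)) = 8 + 1/(-3131 + (4242 - 4032 + 808 - 768)) = 8 + 1/(-3131 + 250) = 8 + 1/(-2881) = 8 - 1/2881 = 23047/2881 ≈ 7.9996)
1/s = 1/(23047/2881) = 2881/23047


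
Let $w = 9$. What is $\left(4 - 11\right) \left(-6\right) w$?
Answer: $378$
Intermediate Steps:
$\left(4 - 11\right) \left(-6\right) w = \left(4 - 11\right) \left(-6\right) 9 = \left(-7\right) \left(-6\right) 9 = 42 \cdot 9 = 378$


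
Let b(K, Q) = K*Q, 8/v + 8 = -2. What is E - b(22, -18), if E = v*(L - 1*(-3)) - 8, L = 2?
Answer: 384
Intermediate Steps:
v = -4/5 (v = 8/(-8 - 2) = 8/(-10) = 8*(-1/10) = -4/5 ≈ -0.80000)
E = -12 (E = -4*(2 - 1*(-3))/5 - 8 = -4*(2 + 3)/5 - 8 = -4/5*5 - 8 = -4 - 8 = -12)
E - b(22, -18) = -12 - 22*(-18) = -12 - 1*(-396) = -12 + 396 = 384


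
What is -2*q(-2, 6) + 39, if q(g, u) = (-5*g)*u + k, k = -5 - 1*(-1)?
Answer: -73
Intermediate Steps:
k = -4 (k = -5 + 1 = -4)
q(g, u) = -4 - 5*g*u (q(g, u) = (-5*g)*u - 4 = -5*g*u - 4 = -4 - 5*g*u)
-2*q(-2, 6) + 39 = -2*(-4 - 5*(-2)*6) + 39 = -2*(-4 + 60) + 39 = -2*56 + 39 = -112 + 39 = -73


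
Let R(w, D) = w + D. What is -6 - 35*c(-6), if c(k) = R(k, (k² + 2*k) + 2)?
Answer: -706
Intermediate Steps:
R(w, D) = D + w
c(k) = 2 + k² + 3*k (c(k) = ((k² + 2*k) + 2) + k = (2 + k² + 2*k) + k = 2 + k² + 3*k)
-6 - 35*c(-6) = -6 - 35*(2 + (-6)² + 3*(-6)) = -6 - 35*(2 + 36 - 18) = -6 - 35*20 = -6 - 700 = -706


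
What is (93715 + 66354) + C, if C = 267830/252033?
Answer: 40342938107/252033 ≈ 1.6007e+5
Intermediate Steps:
C = 267830/252033 (C = 267830*(1/252033) = 267830/252033 ≈ 1.0627)
(93715 + 66354) + C = (93715 + 66354) + 267830/252033 = 160069 + 267830/252033 = 40342938107/252033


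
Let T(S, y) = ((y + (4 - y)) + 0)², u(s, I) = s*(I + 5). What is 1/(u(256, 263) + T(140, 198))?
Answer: 1/68624 ≈ 1.4572e-5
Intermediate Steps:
u(s, I) = s*(5 + I)
T(S, y) = 16 (T(S, y) = (4 + 0)² = 4² = 16)
1/(u(256, 263) + T(140, 198)) = 1/(256*(5 + 263) + 16) = 1/(256*268 + 16) = 1/(68608 + 16) = 1/68624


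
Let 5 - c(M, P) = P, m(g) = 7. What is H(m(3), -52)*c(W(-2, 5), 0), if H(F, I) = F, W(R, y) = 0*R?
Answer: 35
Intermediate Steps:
W(R, y) = 0
c(M, P) = 5 - P
H(m(3), -52)*c(W(-2, 5), 0) = 7*(5 - 1*0) = 7*(5 + 0) = 7*5 = 35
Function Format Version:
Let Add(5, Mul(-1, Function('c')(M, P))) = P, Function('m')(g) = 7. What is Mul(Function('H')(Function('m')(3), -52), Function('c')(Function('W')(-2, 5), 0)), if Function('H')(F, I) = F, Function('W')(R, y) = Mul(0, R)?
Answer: 35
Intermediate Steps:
Function('W')(R, y) = 0
Function('c')(M, P) = Add(5, Mul(-1, P))
Mul(Function('H')(Function('m')(3), -52), Function('c')(Function('W')(-2, 5), 0)) = Mul(7, Add(5, Mul(-1, 0))) = Mul(7, Add(5, 0)) = Mul(7, 5) = 35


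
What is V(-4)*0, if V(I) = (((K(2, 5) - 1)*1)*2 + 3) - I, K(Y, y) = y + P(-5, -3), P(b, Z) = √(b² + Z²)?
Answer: 0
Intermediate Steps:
P(b, Z) = √(Z² + b²)
K(Y, y) = y + √34 (K(Y, y) = y + √((-3)² + (-5)²) = y + √(9 + 25) = y + √34)
V(I) = 11 - I + 2*√34 (V(I) = ((((5 + √34) - 1)*1)*2 + 3) - I = (((4 + √34)*1)*2 + 3) - I = ((4 + √34)*2 + 3) - I = ((8 + 2*√34) + 3) - I = (11 + 2*√34) - I = 11 - I + 2*√34)
V(-4)*0 = (11 - 1*(-4) + 2*√34)*0 = (11 + 4 + 2*√34)*0 = (15 + 2*√34)*0 = 0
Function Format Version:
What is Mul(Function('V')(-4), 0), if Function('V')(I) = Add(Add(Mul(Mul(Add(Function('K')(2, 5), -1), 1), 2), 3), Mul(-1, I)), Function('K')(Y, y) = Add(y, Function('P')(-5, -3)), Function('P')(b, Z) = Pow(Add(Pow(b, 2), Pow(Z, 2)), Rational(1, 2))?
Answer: 0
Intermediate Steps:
Function('P')(b, Z) = Pow(Add(Pow(Z, 2), Pow(b, 2)), Rational(1, 2))
Function('K')(Y, y) = Add(y, Pow(34, Rational(1, 2))) (Function('K')(Y, y) = Add(y, Pow(Add(Pow(-3, 2), Pow(-5, 2)), Rational(1, 2))) = Add(y, Pow(Add(9, 25), Rational(1, 2))) = Add(y, Pow(34, Rational(1, 2))))
Function('V')(I) = Add(11, Mul(-1, I), Mul(2, Pow(34, Rational(1, 2)))) (Function('V')(I) = Add(Add(Mul(Mul(Add(Add(5, Pow(34, Rational(1, 2))), -1), 1), 2), 3), Mul(-1, I)) = Add(Add(Mul(Mul(Add(4, Pow(34, Rational(1, 2))), 1), 2), 3), Mul(-1, I)) = Add(Add(Mul(Add(4, Pow(34, Rational(1, 2))), 2), 3), Mul(-1, I)) = Add(Add(Add(8, Mul(2, Pow(34, Rational(1, 2)))), 3), Mul(-1, I)) = Add(Add(11, Mul(2, Pow(34, Rational(1, 2)))), Mul(-1, I)) = Add(11, Mul(-1, I), Mul(2, Pow(34, Rational(1, 2)))))
Mul(Function('V')(-4), 0) = Mul(Add(11, Mul(-1, -4), Mul(2, Pow(34, Rational(1, 2)))), 0) = Mul(Add(11, 4, Mul(2, Pow(34, Rational(1, 2)))), 0) = Mul(Add(15, Mul(2, Pow(34, Rational(1, 2)))), 0) = 0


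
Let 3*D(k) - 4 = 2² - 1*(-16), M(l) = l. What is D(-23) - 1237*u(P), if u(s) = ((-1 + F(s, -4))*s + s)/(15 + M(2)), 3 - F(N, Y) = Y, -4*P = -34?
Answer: -8643/2 ≈ -4321.5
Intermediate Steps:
P = 17/2 (P = -¼*(-34) = 17/2 ≈ 8.5000)
F(N, Y) = 3 - Y
D(k) = 8 (D(k) = 4/3 + (2² - 1*(-16))/3 = 4/3 + (4 + 16)/3 = 4/3 + (⅓)*20 = 4/3 + 20/3 = 8)
u(s) = 7*s/17 (u(s) = ((-1 + (3 - 1*(-4)))*s + s)/(15 + 2) = ((-1 + (3 + 4))*s + s)/17 = ((-1 + 7)*s + s)*(1/17) = (6*s + s)*(1/17) = (7*s)*(1/17) = 7*s/17)
D(-23) - 1237*u(P) = 8 - 8659*17/(17*2) = 8 - 1237*7/2 = 8 - 8659/2 = -8643/2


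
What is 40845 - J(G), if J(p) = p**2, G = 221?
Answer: -7996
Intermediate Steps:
40845 - J(G) = 40845 - 1*221**2 = 40845 - 1*48841 = 40845 - 48841 = -7996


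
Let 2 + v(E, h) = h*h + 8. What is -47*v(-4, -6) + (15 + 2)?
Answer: -1957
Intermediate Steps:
v(E, h) = 6 + h² (v(E, h) = -2 + (h*h + 8) = -2 + (h² + 8) = -2 + (8 + h²) = 6 + h²)
-47*v(-4, -6) + (15 + 2) = -47*(6 + (-6)²) + (15 + 2) = -47*(6 + 36) + 17 = -47*42 + 17 = -1974 + 17 = -1957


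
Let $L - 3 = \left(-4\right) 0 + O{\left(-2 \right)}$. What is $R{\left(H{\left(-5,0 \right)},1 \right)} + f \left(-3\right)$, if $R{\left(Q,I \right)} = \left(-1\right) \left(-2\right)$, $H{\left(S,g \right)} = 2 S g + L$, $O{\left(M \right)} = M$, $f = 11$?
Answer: $-31$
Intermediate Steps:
$L = 1$ ($L = 3 - 2 = 1$)
$H{\left(S,g \right)} = 1 + 2 S g$ ($H{\left(S,g \right)} = 2 S g + 1 = 1 + 2 S g$)
$R{\left(Q,I \right)} = 2$
$R{\left(H{\left(-5,0 \right)},1 \right)} + f \left(-3\right) = 2 + 11 \left(-3\right) = 2 - 33 = -31$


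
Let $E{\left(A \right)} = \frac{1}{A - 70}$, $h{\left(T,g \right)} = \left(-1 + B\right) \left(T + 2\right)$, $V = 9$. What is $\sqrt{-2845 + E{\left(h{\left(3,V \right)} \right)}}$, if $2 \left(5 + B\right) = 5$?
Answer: $\frac{i \sqrt{3485139}}{35} \approx 53.339 i$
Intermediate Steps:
$B = - \frac{5}{2}$ ($B = -5 + \frac{1}{2} \cdot 5 = -5 + \frac{5}{2} = - \frac{5}{2} \approx -2.5$)
$h{\left(T,g \right)} = -7 - \frac{7 T}{2}$ ($h{\left(T,g \right)} = \left(-1 - \frac{5}{2}\right) \left(T + 2\right) = - \frac{7 \left(2 + T\right)}{2} = -7 - \frac{7 T}{2}$)
$E{\left(A \right)} = \frac{1}{-70 + A}$
$\sqrt{-2845 + E{\left(h{\left(3,V \right)} \right)}} = \sqrt{-2845 + \frac{1}{-70 - \frac{35}{2}}} = \sqrt{-2845 + \frac{1}{- \frac{175}{2}}} = \sqrt{-2845 - \frac{2}{175}} = \sqrt{- \frac{497877}{175}} = \frac{i \sqrt{3485139}}{35}$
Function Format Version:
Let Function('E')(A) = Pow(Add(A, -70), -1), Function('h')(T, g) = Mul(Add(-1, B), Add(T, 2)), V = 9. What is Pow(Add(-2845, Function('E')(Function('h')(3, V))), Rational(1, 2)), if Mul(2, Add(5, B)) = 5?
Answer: Mul(Rational(1, 35), I, Pow(3485139, Rational(1, 2))) ≈ Mul(53.339, I)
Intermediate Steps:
B = Rational(-5, 2) (B = Add(-5, Mul(Rational(1, 2), 5)) = Add(-5, Rational(5, 2)) = Rational(-5, 2) ≈ -2.5000)
Function('h')(T, g) = Add(-7, Mul(Rational(-7, 2), T)) (Function('h')(T, g) = Mul(Add(-1, Rational(-5, 2)), Add(T, 2)) = Mul(Rational(-7, 2), Add(2, T)) = Add(-7, Mul(Rational(-7, 2), T)))
Function('E')(A) = Pow(Add(-70, A), -1)
Pow(Add(-2845, Function('E')(Function('h')(3, V))), Rational(1, 2)) = Pow(Add(-2845, Pow(Add(-70, Add(-7, Mul(Rational(-7, 2), 3))), -1)), Rational(1, 2)) = Pow(Add(-2845, Pow(Add(-70, Add(-7, Rational(-21, 2))), -1)), Rational(1, 2)) = Pow(Add(-2845, Pow(Add(-70, Rational(-35, 2)), -1)), Rational(1, 2)) = Pow(Add(-2845, Pow(Rational(-175, 2), -1)), Rational(1, 2)) = Pow(Add(-2845, Rational(-2, 175)), Rational(1, 2)) = Pow(Rational(-497877, 175), Rational(1, 2)) = Mul(Rational(1, 35), I, Pow(3485139, Rational(1, 2)))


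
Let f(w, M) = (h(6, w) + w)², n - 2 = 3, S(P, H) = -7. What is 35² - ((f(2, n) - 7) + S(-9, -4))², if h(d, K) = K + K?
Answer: 741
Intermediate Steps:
h(d, K) = 2*K
n = 5 (n = 2 + 3 = 5)
f(w, M) = 9*w² (f(w, M) = (2*w + w)² = (3*w)² = 9*w²)
35² - ((f(2, n) - 7) + S(-9, -4))² = 35² - ((9*2² - 7) - 7)² = 1225 - ((9*4 - 7) - 7)² = 1225 - ((36 - 7) - 7)² = 1225 - (29 - 7)² = 1225 - 1*22² = 1225 - 1*484 = 1225 - 484 = 741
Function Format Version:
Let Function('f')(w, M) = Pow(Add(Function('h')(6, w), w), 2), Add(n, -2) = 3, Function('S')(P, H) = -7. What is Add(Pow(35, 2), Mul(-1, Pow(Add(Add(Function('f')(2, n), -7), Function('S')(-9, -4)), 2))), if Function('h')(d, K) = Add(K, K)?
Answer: 741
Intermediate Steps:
Function('h')(d, K) = Mul(2, K)
n = 5 (n = Add(2, 3) = 5)
Function('f')(w, M) = Mul(9, Pow(w, 2)) (Function('f')(w, M) = Pow(Add(Mul(2, w), w), 2) = Pow(Mul(3, w), 2) = Mul(9, Pow(w, 2)))
Add(Pow(35, 2), Mul(-1, Pow(Add(Add(Function('f')(2, n), -7), Function('S')(-9, -4)), 2))) = Add(Pow(35, 2), Mul(-1, Pow(Add(Add(Mul(9, Pow(2, 2)), -7), -7), 2))) = Add(1225, Mul(-1, Pow(Add(Add(Mul(9, 4), -7), -7), 2))) = Add(1225, Mul(-1, Pow(Add(Add(36, -7), -7), 2))) = Add(1225, Mul(-1, Pow(Add(29, -7), 2))) = Add(1225, Mul(-1, Pow(22, 2))) = Add(1225, Mul(-1, 484)) = Add(1225, -484) = 741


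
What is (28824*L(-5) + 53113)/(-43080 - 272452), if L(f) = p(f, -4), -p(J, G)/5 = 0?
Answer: -53113/315532 ≈ -0.16833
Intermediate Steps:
p(J, G) = 0 (p(J, G) = -5*0 = 0)
L(f) = 0
(28824*L(-5) + 53113)/(-43080 - 272452) = (28824*0 + 53113)/(-43080 - 272452) = (0 + 53113)/(-315532) = 53113*(-1/315532) = -53113/315532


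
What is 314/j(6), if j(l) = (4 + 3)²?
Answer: 314/49 ≈ 6.4082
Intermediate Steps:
j(l) = 49 (j(l) = 7² = 49)
314/j(6) = 314/49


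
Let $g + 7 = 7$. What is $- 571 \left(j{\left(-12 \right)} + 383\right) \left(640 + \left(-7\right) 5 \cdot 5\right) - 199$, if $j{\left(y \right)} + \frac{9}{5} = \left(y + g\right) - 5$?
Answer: $-96700762$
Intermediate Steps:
$g = 0$ ($g = -7 + 7 = 0$)
$j{\left(y \right)} = - \frac{34}{5} + y$ ($j{\left(y \right)} = - \frac{9}{5} + \left(\left(y + 0\right) - 5\right) = - \frac{9}{5} + \left(y - 5\right) = - \frac{9}{5} + \left(-5 + y\right) = - \frac{34}{5} + y$)
$- 571 \left(j{\left(-12 \right)} + 383\right) \left(640 + \left(-7\right) 5 \cdot 5\right) - 199 = - 571 \left(\left(- \frac{34}{5} - 12\right) + 383\right) \left(640 + \left(-7\right) 5 \cdot 5\right) - 199 = - 571 \left(- \frac{94}{5} + 383\right) \left(640 - 175\right) - 199 = - 571 \frac{1821 \left(640 - 175\right)}{5} - 199 = - 571 \cdot \frac{1821}{5} \cdot 465 - 199 = \left(-571\right) 169353 - 199 = -96700563 - 199 = -96700762$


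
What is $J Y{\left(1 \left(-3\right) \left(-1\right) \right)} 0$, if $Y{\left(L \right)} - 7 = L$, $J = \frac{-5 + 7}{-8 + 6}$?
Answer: $0$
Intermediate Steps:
$J = -1$ ($J = \frac{2}{-2} = 2 \left(- \frac{1}{2}\right) = -1$)
$Y{\left(L \right)} = 7 + L$
$J Y{\left(1 \left(-3\right) \left(-1\right) \right)} 0 = - (7 + 1 \left(-3\right) \left(-1\right)) 0 = - (7 - -3) 0 = - (7 + 3) 0 = \left(-1\right) 10 \cdot 0 = \left(-10\right) 0 = 0$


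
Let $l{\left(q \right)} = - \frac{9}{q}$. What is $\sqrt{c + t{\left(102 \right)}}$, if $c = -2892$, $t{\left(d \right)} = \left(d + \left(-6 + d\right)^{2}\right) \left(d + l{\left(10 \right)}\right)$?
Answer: $\frac{\sqrt{23478945}}{5} \approx 969.1$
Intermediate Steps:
$t{\left(d \right)} = \left(- \frac{9}{10} + d\right) \left(d + \left(-6 + d\right)^{2}\right)$ ($t{\left(d \right)} = \left(d + \left(-6 + d\right)^{2}\right) \left(d - \frac{9}{10}\right) = \left(d + \left(-6 + d\right)^{2}\right) \left(- \frac{9}{10} + d\right) = \left(- \frac{9}{10} + d\right) \left(d + \left(-6 + d\right)^{2}\right)$)
$\sqrt{c + t{\left(102 \right)}} = \sqrt{-2892 + \left(- \frac{162}{5} + 102^{3} - \frac{119 \cdot 102^{2}}{10} + \frac{459}{10} \cdot 102\right)} = \sqrt{-2892 + \left(- \frac{162}{5} + 1061208 - \frac{619038}{5} + \frac{23409}{5}\right)} = \sqrt{-2892 + \frac{4710249}{5}} = \sqrt{\frac{4695789}{5}} = \frac{\sqrt{23478945}}{5}$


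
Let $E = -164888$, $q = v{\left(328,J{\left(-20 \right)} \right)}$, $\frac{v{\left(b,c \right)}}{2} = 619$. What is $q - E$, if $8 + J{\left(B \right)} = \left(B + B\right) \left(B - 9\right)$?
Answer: $166126$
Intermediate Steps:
$J{\left(B \right)} = -8 + 2 B \left(-9 + B\right)$ ($J{\left(B \right)} = -8 + \left(B + B\right) \left(B - 9\right) = -8 + 2 B \left(-9 + B\right)$)
$v{\left(b,c \right)} = 1238$ ($v{\left(b,c \right)} = 2 \cdot 619 = 1238$)
$q = 1238$
$q - E = 1238 - -164888 = 1238 + 164888 = 166126$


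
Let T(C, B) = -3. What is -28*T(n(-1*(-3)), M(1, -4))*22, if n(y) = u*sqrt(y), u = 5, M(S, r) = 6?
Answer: 1848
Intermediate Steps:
n(y) = 5*sqrt(y)
-28*T(n(-1*(-3)), M(1, -4))*22 = -28*(-3)*22 = 84*22 = 1848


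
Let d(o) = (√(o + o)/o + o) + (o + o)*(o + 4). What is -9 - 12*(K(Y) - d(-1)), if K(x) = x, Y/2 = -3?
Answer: -21 - 12*I*√2 ≈ -21.0 - 16.971*I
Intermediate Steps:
Y = -6 (Y = 2*(-3) = -6)
d(o) = o + √2/√o + 2*o*(4 + o) (d(o) = (√(2*o)/o + o) + (2*o)*(4 + o) = ((√2*√o)/o + o) + 2*o*(4 + o) = (√2/√o + o) + 2*o*(4 + o) = (o + √2/√o) + 2*o*(4 + o) = o + √2/√o + 2*o*(4 + o))
-9 - 12*(K(Y) - d(-1)) = -9 - 12*(-6 - (2*(-1)² + 9*(-1) + √2/√(-1))) = -9 - 12*(-6 - (2*1 - 9 + √2*(-I))) = -9 - 12*(-6 - (2 - 9 - I*√2)) = -9 - 12*(-6 - (-7 - I*√2)) = -9 - 12*(-6 + (7 + I*√2)) = -9 - 12*(1 + I*√2) = -9 + (-12 - 12*I*√2) = -21 - 12*I*√2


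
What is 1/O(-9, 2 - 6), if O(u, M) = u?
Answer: -1/9 ≈ -0.11111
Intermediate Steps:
1/O(-9, 2 - 6) = 1/(-9) = -1/9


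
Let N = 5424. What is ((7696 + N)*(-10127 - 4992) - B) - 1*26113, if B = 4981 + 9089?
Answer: -198401463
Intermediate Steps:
B = 14070
((7696 + N)*(-10127 - 4992) - B) - 1*26113 = ((7696 + 5424)*(-10127 - 4992) - 1*14070) - 1*26113 = (13120*(-15119) - 14070) - 26113 = (-198361280 - 14070) - 26113 = -198375350 - 26113 = -198401463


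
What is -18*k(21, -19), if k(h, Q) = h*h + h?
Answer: -8316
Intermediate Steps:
k(h, Q) = h + h² (k(h, Q) = h² + h = h + h²)
-18*k(21, -19) = -378*(1 + 21) = -378*22 = -18*462 = -8316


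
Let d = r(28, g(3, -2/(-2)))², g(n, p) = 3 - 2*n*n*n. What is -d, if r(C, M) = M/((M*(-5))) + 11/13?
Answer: -1764/4225 ≈ -0.41751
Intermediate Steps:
g(n, p) = 3 - 2*n³ (g(n, p) = 3 - 2*n²*n = 3 - 2*n³)
r(C, M) = 42/65 (r(C, M) = M/((-5*M)) + 11*(1/13) = M*(-1/(5*M)) + 11/13 = -⅕ + 11/13 = 42/65)
d = 1764/4225 (d = (42/65)² = 1764/4225 ≈ 0.41751)
-d = -1*1764/4225 = -1764/4225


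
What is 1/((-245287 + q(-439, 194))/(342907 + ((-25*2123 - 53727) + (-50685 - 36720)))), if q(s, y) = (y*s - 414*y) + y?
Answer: -5948/16423 ≈ -0.36217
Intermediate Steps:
q(s, y) = -413*y + s*y (q(s, y) = (s*y - 414*y) + y = (-414*y + s*y) + y = -413*y + s*y)
1/((-245287 + q(-439, 194))/(342907 + ((-25*2123 - 53727) + (-50685 - 36720)))) = 1/((-245287 + 194*(-413 - 439))/(342907 + ((-25*2123 - 53727) + (-50685 - 36720)))) = 1/((-245287 + 194*(-852))/(342907 + ((-53075 - 53727) - 87405))) = 1/((-245287 - 165288)/(342907 + (-106802 - 87405))) = 1/(-410575/(342907 - 194207)) = 1/(-410575/148700) = 1/(-410575*1/148700) = 1/(-16423/5948) = -5948/16423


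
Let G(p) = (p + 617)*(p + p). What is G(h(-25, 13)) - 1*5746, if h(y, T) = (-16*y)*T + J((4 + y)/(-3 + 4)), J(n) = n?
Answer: 60029222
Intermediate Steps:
h(y, T) = 4 + y - 16*T*y (h(y, T) = (-16*y)*T + (4 + y)/(-3 + 4) = -16*T*y + (4 + y)/1 = -16*T*y + (4 + y)*1 = -16*T*y + (4 + y) = 4 + y - 16*T*y)
G(p) = 2*p*(617 + p) (G(p) = (617 + p)*(2*p) = 2*p*(617 + p))
G(h(-25, 13)) - 1*5746 = 2*(4 - 25 - 16*13*(-25))*(617 + (4 - 25 - 16*13*(-25))) - 1*5746 = 2*(4 - 25 + 5200)*(617 + (4 - 25 + 5200)) - 5746 = 2*5179*(617 + 5179) - 5746 = 2*5179*5796 - 5746 = 60034968 - 5746 = 60029222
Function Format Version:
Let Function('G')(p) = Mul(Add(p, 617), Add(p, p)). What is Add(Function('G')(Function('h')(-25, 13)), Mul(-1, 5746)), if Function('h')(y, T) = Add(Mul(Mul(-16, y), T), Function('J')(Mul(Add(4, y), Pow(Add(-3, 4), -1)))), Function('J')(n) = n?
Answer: 60029222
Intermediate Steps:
Function('h')(y, T) = Add(4, y, Mul(-16, T, y)) (Function('h')(y, T) = Add(Mul(Mul(-16, y), T), Mul(Add(4, y), Pow(Add(-3, 4), -1))) = Add(Mul(-16, T, y), Mul(Add(4, y), Pow(1, -1))) = Add(Mul(-16, T, y), Mul(Add(4, y), 1)) = Add(Mul(-16, T, y), Add(4, y)) = Add(4, y, Mul(-16, T, y)))
Function('G')(p) = Mul(2, p, Add(617, p)) (Function('G')(p) = Mul(Add(617, p), Mul(2, p)) = Mul(2, p, Add(617, p)))
Add(Function('G')(Function('h')(-25, 13)), Mul(-1, 5746)) = Add(Mul(2, Add(4, -25, Mul(-16, 13, -25)), Add(617, Add(4, -25, Mul(-16, 13, -25)))), Mul(-1, 5746)) = Add(Mul(2, Add(4, -25, 5200), Add(617, Add(4, -25, 5200))), -5746) = Add(Mul(2, 5179, Add(617, 5179)), -5746) = Add(Mul(2, 5179, 5796), -5746) = Add(60034968, -5746) = 60029222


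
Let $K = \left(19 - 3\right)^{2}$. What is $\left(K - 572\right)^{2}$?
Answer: $99856$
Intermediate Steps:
$K = 256$ ($K = 16^{2} = 256$)
$\left(K - 572\right)^{2} = \left(256 - 572\right)^{2} = \left(-316\right)^{2} = 99856$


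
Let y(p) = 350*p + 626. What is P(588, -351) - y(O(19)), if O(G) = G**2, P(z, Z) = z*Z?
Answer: -333364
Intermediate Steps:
P(z, Z) = Z*z
y(p) = 626 + 350*p
P(588, -351) - y(O(19)) = -351*588 - (626 + 350*19**2) = -206388 - (626 + 350*361) = -206388 - (626 + 126350) = -206388 - 1*126976 = -206388 - 126976 = -333364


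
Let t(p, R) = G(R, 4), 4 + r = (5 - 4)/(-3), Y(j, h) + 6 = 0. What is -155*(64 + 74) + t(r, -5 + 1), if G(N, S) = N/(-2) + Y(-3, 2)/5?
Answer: -106946/5 ≈ -21389.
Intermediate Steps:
Y(j, h) = -6 (Y(j, h) = -6 + 0 = -6)
r = -13/3 (r = -4 + (5 - 4)/(-3) = -4 - 1/3*1 = -4 - 1/3 = -13/3 ≈ -4.3333)
G(N, S) = -6/5 - N/2 (G(N, S) = N/(-2) - 6/5 = N*(-1/2) - 6*1/5 = -N/2 - 6/5 = -6/5 - N/2)
t(p, R) = -6/5 - R/2
-155*(64 + 74) + t(r, -5 + 1) = -155*(64 + 74) + (-6/5 - (-5 + 1)/2) = -155*138 + (-6/5 - 1/2*(-4)) = -21390 + (-6/5 + 2) = -21390 + 4/5 = -106946/5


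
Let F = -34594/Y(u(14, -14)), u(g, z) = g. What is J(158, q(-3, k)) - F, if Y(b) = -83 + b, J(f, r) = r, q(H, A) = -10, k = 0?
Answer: -35284/69 ≈ -511.36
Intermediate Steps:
F = 34594/69 (F = -34594/(-83 + 14) = -34594/(-69) = -34594*(-1/69) = 34594/69 ≈ 501.36)
J(158, q(-3, k)) - F = -10 - 1*34594/69 = -10 - 34594/69 = -35284/69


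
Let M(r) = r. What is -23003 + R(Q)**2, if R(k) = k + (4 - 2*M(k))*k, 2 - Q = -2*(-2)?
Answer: -22679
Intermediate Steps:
Q = -2 (Q = 2 - (-2)*(-2) = 2 - 1*4 = 2 - 4 = -2)
R(k) = k + k*(4 - 2*k) (R(k) = k + (4 - 2*k)*k = k + k*(4 - 2*k))
-23003 + R(Q)**2 = -23003 + (-2*(5 - 2*(-2)))**2 = -23003 + (-2*(5 + 4))**2 = -23003 + (-2*9)**2 = -23003 + (-18)**2 = -23003 + 324 = -22679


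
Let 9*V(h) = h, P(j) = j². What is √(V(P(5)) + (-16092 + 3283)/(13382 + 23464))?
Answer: √40731206/4094 ≈ 1.5589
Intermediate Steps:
V(h) = h/9
√(V(P(5)) + (-16092 + 3283)/(13382 + 23464)) = √((⅑)*5² + (-16092 + 3283)/(13382 + 23464)) = √((⅑)*25 - 12809/36846) = √(25/9 - 12809*1/36846) = √(25/9 - 12809/36846) = √(9949/4094) = √40731206/4094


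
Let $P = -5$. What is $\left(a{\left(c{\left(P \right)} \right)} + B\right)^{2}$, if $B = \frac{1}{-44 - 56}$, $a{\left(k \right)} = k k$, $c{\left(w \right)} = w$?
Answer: $\frac{6245001}{10000} \approx 624.5$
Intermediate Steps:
$a{\left(k \right)} = k^{2}$
$B = - \frac{1}{100}$ ($B = \frac{1}{-100} = - \frac{1}{100} \approx -0.01$)
$\left(a{\left(c{\left(P \right)} \right)} + B\right)^{2} = \left(\left(-5\right)^{2} - \frac{1}{100}\right)^{2} = \left(25 - \frac{1}{100}\right)^{2} = \left(\frac{2499}{100}\right)^{2} = \frac{6245001}{10000}$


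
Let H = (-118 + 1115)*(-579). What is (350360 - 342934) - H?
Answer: 584689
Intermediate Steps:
H = -577263 (H = 997*(-579) = -577263)
(350360 - 342934) - H = (350360 - 342934) - 1*(-577263) = 7426 + 577263 = 584689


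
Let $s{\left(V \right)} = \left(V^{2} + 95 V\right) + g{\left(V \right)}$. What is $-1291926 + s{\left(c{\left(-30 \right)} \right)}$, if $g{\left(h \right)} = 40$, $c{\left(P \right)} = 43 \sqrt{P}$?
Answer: $-1347356 + 4085 i \sqrt{30} \approx -1.3474 \cdot 10^{6} + 22374.0 i$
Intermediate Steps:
$s{\left(V \right)} = 40 + V^{2} + 95 V$ ($s{\left(V \right)} = \left(V^{2} + 95 V\right) + 40 = 40 + V^{2} + 95 V$)
$-1291926 + s{\left(c{\left(-30 \right)} \right)} = -1291926 + \left(40 + \left(43 \sqrt{-30}\right)^{2} + 95 \cdot 43 \sqrt{-30}\right) = -1291926 + \left(40 + \left(43 i \sqrt{30}\right)^{2} + 95 \cdot 43 i \sqrt{30}\right) = -1291926 + \left(40 - 55470 + 4085 i \sqrt{30}\right) = -1291926 - \left(55430 - 4085 i \sqrt{30}\right) = -1347356 + 4085 i \sqrt{30}$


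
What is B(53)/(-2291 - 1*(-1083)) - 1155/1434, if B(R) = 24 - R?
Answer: -225609/288712 ≈ -0.78143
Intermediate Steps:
B(53)/(-2291 - 1*(-1083)) - 1155/1434 = (24 - 1*53)/(-2291 - 1*(-1083)) - 1155/1434 = (24 - 53)/(-2291 + 1083) - 1155*1/1434 = -29/(-1208) - 385/478 = -29*(-1/1208) - 385/478 = 29/1208 - 385/478 = -225609/288712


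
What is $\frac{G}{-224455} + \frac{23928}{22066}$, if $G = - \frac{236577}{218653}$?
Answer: $\frac{4852635704181}{4474999308395} \approx 1.0844$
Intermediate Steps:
$G = - \frac{236577}{218653}$ ($G = \left(-236577\right) \frac{1}{218653} = - \frac{236577}{218653} \approx -1.082$)
$\frac{G}{-224455} + \frac{23928}{22066} = - \frac{236577}{218653 \left(-224455\right)} + \frac{23928}{22066} = \left(- \frac{236577}{218653}\right) \left(- \frac{1}{224455}\right) + 23928 \cdot \frac{1}{22066} = \frac{21507}{4461614465} + \frac{11964}{11033} = \frac{4852635704181}{4474999308395}$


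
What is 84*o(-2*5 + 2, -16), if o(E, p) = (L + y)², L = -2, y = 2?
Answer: 0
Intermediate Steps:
o(E, p) = 0 (o(E, p) = (-2 + 2)² = 0² = 0)
84*o(-2*5 + 2, -16) = 84*0 = 0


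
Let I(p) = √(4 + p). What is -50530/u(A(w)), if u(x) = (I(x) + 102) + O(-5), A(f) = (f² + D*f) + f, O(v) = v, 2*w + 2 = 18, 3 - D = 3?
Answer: -4901410/9333 + 101060*√19/9333 ≈ -477.97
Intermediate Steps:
D = 0 (D = 3 - 1*3 = 3 - 3 = 0)
w = 8 (w = -1 + (½)*18 = -1 + 9 = 8)
A(f) = f + f² (A(f) = (f² + 0*f) + f = (f² + 0) + f = f² + f = f + f²)
u(x) = 97 + √(4 + x) (u(x) = (√(4 + x) + 102) - 5 = (102 + √(4 + x)) - 5 = 97 + √(4 + x))
-50530/u(A(w)) = -50530/(97 + √(4 + 8*(1 + 8))) = -50530/(97 + √(4 + 8*9)) = -50530/(97 + √(4 + 72)) = -50530/(97 + √76) = -50530/(97 + 2*√19)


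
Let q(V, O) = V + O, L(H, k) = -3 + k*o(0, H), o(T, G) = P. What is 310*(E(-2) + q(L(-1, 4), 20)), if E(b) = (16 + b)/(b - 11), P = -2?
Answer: 31930/13 ≈ 2456.2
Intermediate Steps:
o(T, G) = -2
E(b) = (16 + b)/(-11 + b)
L(H, k) = -3 - 2*k (L(H, k) = -3 + k*(-2) = -3 - 2*k)
q(V, O) = O + V
310*(E(-2) + q(L(-1, 4), 20)) = 310*((16 - 2)/(-11 - 2) + (20 + (-3 - 2*4))) = 310*(14/(-13) + (20 + (-3 - 8))) = 310*(-1/13*14 + (20 - 11)) = 310*(-14/13 + 9) = 310*(103/13) = 31930/13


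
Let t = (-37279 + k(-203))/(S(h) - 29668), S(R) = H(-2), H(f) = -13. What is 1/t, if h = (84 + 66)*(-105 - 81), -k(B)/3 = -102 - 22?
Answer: 29681/36907 ≈ 0.80421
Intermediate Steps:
k(B) = 372 (k(B) = -3*(-102 - 22) = -3*(-124) = 372)
h = -27900 (h = 150*(-186) = -27900)
S(R) = -13
t = 36907/29681 (t = (-37279 + 372)/(-13 - 29668) = -36907/(-29681) = -36907*(-1/29681) = 36907/29681 ≈ 1.2435)
1/t = 1/(36907/29681) = 29681/36907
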